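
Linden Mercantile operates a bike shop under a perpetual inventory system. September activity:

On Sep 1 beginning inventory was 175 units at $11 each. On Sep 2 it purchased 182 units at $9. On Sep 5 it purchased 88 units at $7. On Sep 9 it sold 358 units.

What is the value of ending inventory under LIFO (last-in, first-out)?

Ending inventory = $957

Sep 9, 358 sold [LIFO — newest first]: 88 @ $7 + 182 @ $9 + 88 @ $11 = $3,222
Ending inventory: 87 @ $11 = $957
Check: goods available $4,179 = COGS $3,222 + ending $957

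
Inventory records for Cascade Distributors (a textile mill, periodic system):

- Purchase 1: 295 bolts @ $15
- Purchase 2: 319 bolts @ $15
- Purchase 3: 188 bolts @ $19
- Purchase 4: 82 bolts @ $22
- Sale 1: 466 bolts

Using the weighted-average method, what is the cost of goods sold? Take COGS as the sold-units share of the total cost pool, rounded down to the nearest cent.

COGS = $7,689.00

Sale 1, sell 466: 466/884 × $14,586.00 → $7,689.00
Ending inventory (cost pool remaining) = $6,897.00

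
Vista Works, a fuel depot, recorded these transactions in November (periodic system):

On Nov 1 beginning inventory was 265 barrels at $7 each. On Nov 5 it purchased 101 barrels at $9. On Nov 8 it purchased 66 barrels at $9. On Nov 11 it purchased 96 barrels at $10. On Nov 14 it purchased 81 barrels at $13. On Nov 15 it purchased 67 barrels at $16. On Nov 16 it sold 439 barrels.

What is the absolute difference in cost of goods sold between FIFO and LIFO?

$1,356

FIFO COGS: 265 @ $7 + 101 @ $9 + 66 @ $9 + 7 @ $10 = $3,428
LIFO COGS: 67 @ $16 + 81 @ $13 + 96 @ $10 + 66 @ $9 + 101 @ $9 + 28 @ $7 = $4,784
Difference = |$3,428 − $4,784| = $1,356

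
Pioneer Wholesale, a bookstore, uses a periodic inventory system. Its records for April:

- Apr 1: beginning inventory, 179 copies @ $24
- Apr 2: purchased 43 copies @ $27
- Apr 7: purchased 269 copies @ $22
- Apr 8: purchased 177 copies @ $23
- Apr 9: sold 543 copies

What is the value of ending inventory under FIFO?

Ending inventory = $2,875

Apr 9, 543 sold [FIFO — oldest first]: 179 @ $24 + 43 @ $27 + 269 @ $22 + 52 @ $23 = $12,571
Ending inventory: 125 @ $23 = $2,875
Check: goods available $15,446 = COGS $12,571 + ending $2,875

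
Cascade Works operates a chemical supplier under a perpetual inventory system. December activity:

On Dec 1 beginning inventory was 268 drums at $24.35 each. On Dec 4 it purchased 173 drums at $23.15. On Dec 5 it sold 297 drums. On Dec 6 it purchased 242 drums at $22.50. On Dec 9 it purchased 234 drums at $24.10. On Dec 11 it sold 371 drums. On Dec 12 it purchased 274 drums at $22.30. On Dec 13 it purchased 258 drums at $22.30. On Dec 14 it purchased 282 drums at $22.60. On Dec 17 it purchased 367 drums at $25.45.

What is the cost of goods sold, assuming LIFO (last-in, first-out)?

Dec 5, 297 sold [LIFO — newest first]: 173 @ $23.15 + 124 @ $24.35 = $7,024.35
Dec 11, 371 sold [LIFO — newest first]: 234 @ $24.10 + 137 @ $22.50 = $8,721.90
Total COGS = $7,024.35 + $8,721.90 = $15,746.25
Ending inventory: 144 @ $24.35 + 105 @ $22.50 + 274 @ $22.30 + 258 @ $22.30 + 282 @ $22.60 + 367 @ $25.45 = $33,445.85

COGS = $15,746.25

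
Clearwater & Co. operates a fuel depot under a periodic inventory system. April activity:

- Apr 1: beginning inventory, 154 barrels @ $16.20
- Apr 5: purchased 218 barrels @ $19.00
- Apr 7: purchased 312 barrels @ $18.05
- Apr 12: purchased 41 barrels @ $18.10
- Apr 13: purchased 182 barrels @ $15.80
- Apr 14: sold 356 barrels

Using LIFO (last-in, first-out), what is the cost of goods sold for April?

COGS = $6,018.35

Apr 14, 356 sold [LIFO — newest first]: 182 @ $15.80 + 41 @ $18.10 + 133 @ $18.05 = $6,018.35
Ending inventory: 154 @ $16.20 + 218 @ $19.00 + 179 @ $18.05 = $9,867.75
Check: goods available $15,886.10 = COGS $6,018.35 + ending $9,867.75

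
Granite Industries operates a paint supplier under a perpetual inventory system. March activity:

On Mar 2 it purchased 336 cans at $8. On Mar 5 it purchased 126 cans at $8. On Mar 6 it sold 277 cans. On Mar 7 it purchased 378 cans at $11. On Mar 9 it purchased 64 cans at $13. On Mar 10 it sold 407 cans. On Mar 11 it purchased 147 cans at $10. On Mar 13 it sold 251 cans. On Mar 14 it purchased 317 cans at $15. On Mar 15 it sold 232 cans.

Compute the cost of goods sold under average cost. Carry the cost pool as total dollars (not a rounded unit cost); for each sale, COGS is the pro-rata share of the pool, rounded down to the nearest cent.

COGS = $12,154.93

After Mar 2: 336 on hand, pool $2,688.00 (≈ $8.0000 each)
After Mar 5: 462 on hand, pool $3,696.00 (≈ $8.0000 each)
Mar 6, sell 277: 277/462 × $3,696.00 → $2,216.00
After Mar 7: 563 on hand, pool $5,638.00 (≈ $10.0142 each)
After Mar 9: 627 on hand, pool $6,470.00 (≈ $10.3190 each)
Mar 10, sell 407: 407/627 × $6,470.00 → $4,199.82
After Mar 11: 367 on hand, pool $3,740.18 (≈ $10.1912 each)
Mar 13, sell 251: 251/367 × $3,740.18 → $2,557.99
After Mar 14: 433 on hand, pool $5,937.19 (≈ $13.7118 each)
Mar 15, sell 232: 232/433 × $5,937.19 → $3,181.12
Total COGS = $2,216.00 + $4,199.82 + $2,557.99 + $3,181.12 = $12,154.93
Ending inventory (cost pool remaining) = $2,756.07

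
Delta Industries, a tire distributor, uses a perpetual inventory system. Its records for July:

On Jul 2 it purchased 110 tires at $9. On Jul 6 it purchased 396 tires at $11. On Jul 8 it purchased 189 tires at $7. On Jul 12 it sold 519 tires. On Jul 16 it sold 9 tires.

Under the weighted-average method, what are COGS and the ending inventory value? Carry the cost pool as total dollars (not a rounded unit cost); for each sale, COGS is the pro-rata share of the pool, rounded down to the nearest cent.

COGS = $5,066.51; ending inventory = $1,602.49

After Jul 2: 110 on hand, pool $990.00 (≈ $9.0000 each)
After Jul 6: 506 on hand, pool $5,346.00 (≈ $10.5652 each)
After Jul 8: 695 on hand, pool $6,669.00 (≈ $9.5957 each)
Jul 12, sell 519: 519/695 × $6,669.00 → $4,980.15
Jul 16, sell 9: 9/176 × $1,688.85 → $86.36
Total COGS = $4,980.15 + $86.36 = $5,066.51
Ending inventory (cost pool remaining) = $1,602.49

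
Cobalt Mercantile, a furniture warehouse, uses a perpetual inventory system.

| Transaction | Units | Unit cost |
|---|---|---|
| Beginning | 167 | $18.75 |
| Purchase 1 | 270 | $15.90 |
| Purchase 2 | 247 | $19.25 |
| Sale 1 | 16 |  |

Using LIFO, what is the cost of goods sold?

COGS = $308.00

Sale 1 (16) [LIFO — newest first]: 16 @ $19.25 = $308.00
Ending inventory: 167 @ $18.75 + 270 @ $15.90 + 231 @ $19.25 = $11,871.00
Check: goods available $12,179.00 = COGS $308.00 + ending $11,871.00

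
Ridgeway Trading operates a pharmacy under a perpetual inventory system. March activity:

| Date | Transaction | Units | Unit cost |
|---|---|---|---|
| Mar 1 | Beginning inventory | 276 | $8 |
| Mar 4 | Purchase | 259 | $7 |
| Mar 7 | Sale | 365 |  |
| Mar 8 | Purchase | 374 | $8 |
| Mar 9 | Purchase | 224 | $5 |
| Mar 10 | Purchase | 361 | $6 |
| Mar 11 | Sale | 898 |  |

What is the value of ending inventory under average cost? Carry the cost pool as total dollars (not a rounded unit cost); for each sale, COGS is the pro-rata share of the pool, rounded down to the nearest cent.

Ending inventory = $1,545.95

After Mar 1: 276 on hand, pool $2,208.00 (≈ $8.0000 each)
After Mar 4: 535 on hand, pool $4,021.00 (≈ $7.5159 each)
Mar 7, sell 365: 365/535 × $4,021.00 → $2,743.29
After Mar 8: 544 on hand, pool $4,269.71 (≈ $7.8487 each)
After Mar 9: 768 on hand, pool $5,389.71 (≈ $7.0179 each)
After Mar 10: 1129 on hand, pool $7,555.71 (≈ $6.6924 each)
Mar 11, sell 898: 898/1129 × $7,555.71 → $6,009.76
Total COGS = $2,743.29 + $6,009.76 = $8,753.05
Ending inventory (cost pool remaining) = $1,545.95
Check: goods available $10,299.00 = COGS $8,753.05 + ending $1,545.95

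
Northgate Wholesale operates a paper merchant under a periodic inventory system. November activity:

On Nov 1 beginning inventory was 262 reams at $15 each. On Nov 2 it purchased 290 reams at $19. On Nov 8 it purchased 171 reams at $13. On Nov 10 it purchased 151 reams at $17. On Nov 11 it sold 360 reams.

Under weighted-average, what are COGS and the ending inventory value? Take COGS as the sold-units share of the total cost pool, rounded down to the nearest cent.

COGS = $5,861.32; ending inventory = $8,368.68

Nov 11, sell 360: 360/874 × $14,230.00 → $5,861.32
Ending inventory (cost pool remaining) = $8,368.68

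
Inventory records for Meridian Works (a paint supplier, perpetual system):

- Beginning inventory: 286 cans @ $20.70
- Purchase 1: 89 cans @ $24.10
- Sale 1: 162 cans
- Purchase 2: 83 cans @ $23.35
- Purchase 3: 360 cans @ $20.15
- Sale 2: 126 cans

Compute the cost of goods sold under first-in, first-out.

Sale 1 (162) [FIFO — oldest first]: 162 @ $20.70 = $3,353.40
Sale 2 (126) [FIFO — oldest first]: 124 @ $20.70 + 2 @ $24.10 = $2,615.00
Total COGS = $3,353.40 + $2,615.00 = $5,968.40
Ending inventory: 87 @ $24.10 + 83 @ $23.35 + 360 @ $20.15 = $11,288.75

COGS = $5,968.40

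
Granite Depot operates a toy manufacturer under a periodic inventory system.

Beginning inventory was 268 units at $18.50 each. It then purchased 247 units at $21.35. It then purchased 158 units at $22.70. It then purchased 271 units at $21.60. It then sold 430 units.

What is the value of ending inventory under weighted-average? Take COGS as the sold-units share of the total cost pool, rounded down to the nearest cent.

Ending inventory = $10,711.05

Sale 1, sell 430: 430/944 × $19,671.65 → $8,960.60
Ending inventory (cost pool remaining) = $10,711.05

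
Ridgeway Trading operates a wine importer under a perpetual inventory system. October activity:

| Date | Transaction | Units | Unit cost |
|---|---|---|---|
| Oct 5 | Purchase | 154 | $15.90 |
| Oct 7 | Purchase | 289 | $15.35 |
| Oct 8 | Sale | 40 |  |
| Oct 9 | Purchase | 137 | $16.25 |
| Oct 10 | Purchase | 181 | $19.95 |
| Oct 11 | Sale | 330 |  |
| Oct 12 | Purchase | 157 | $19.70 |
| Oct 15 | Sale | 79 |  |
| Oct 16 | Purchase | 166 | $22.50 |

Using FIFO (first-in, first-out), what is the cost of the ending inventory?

Oct 8, 40 sold [FIFO — oldest first]: 40 @ $15.90 = $636.00
Oct 11, 330 sold [FIFO — oldest first]: 114 @ $15.90 + 216 @ $15.35 = $5,128.20
Oct 15, 79 sold [FIFO — oldest first]: 73 @ $15.35 + 6 @ $16.25 = $1,218.05
Total COGS = $636.00 + $5,128.20 + $1,218.05 = $6,982.25
Ending inventory: 131 @ $16.25 + 181 @ $19.95 + 157 @ $19.70 + 166 @ $22.50 = $12,567.60

Ending inventory = $12,567.60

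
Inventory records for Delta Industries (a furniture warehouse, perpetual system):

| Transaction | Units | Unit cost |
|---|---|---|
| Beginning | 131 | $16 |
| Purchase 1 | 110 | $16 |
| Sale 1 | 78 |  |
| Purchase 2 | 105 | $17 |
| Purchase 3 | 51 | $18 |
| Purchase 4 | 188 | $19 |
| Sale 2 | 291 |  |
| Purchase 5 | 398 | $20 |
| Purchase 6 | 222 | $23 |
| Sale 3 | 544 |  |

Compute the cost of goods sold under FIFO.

COGS = $16,691

Sale 1 (78) [FIFO — oldest first]: 78 @ $16 = $1,248
Sale 2 (291) [FIFO — oldest first]: 53 @ $16 + 110 @ $16 + 105 @ $17 + 23 @ $18 = $4,807
Sale 3 (544) [FIFO — oldest first]: 28 @ $18 + 188 @ $19 + 328 @ $20 = $10,636
Total COGS = $1,248 + $4,807 + $10,636 = $16,691
Ending inventory: 70 @ $20 + 222 @ $23 = $6,506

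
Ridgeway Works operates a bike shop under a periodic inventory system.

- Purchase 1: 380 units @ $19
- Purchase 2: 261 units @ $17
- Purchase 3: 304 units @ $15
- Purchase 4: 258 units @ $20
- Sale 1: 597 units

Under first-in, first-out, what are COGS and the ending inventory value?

COGS = $10,909; ending inventory = $10,468

Sale 1 (597) [FIFO — oldest first]: 380 @ $19 + 217 @ $17 = $10,909
Ending inventory: 44 @ $17 + 304 @ $15 + 258 @ $20 = $10,468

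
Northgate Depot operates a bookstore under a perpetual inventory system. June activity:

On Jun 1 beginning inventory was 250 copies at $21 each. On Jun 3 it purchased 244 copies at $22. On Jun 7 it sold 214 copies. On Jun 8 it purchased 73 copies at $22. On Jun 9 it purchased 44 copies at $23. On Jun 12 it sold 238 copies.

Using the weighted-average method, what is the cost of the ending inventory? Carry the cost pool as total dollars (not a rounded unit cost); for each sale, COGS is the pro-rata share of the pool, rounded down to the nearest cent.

Ending inventory = $3,458.88

After Jun 1: 250 on hand, pool $5,250.00 (≈ $21.0000 each)
After Jun 3: 494 on hand, pool $10,618.00 (≈ $21.4939 each)
Jun 7, sell 214: 214/494 × $10,618.00 → $4,599.70
After Jun 8: 353 on hand, pool $7,624.30 (≈ $21.5986 each)
After Jun 9: 397 on hand, pool $8,636.30 (≈ $21.7539 each)
Jun 12, sell 238: 238/397 × $8,636.30 → $5,177.42
Total COGS = $4,599.70 + $5,177.42 = $9,777.12
Ending inventory (cost pool remaining) = $3,458.88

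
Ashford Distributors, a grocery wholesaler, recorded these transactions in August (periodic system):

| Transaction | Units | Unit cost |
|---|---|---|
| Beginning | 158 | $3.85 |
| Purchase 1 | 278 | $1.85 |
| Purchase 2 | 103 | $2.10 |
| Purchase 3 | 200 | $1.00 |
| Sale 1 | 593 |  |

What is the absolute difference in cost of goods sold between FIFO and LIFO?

FIFO COGS: 158 @ $3.85 + 278 @ $1.85 + 103 @ $2.10 + 54 @ $1.00 = $1,392.90
LIFO COGS: 200 @ $1.00 + 103 @ $2.10 + 278 @ $1.85 + 12 @ $3.85 = $976.80
Difference = |$1,392.90 − $976.80| = $416.10

$416.10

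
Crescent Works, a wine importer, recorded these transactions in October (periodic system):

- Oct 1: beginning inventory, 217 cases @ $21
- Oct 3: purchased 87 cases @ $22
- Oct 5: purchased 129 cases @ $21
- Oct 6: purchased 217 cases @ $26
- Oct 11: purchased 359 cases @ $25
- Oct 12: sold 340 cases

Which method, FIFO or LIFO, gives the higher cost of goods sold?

FIFO COGS: 217 @ $21 + 87 @ $22 + 36 @ $21 = $7,227
LIFO COGS: 340 @ $25 = $8,500

LIFO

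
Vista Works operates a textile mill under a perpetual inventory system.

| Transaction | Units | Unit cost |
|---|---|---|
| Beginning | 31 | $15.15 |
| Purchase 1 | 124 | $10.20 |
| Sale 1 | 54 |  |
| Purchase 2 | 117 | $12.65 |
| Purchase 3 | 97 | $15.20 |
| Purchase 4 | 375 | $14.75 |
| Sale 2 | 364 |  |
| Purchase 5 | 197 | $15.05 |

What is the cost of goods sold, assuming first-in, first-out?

Sale 1 (54) [FIFO — oldest first]: 31 @ $15.15 + 23 @ $10.20 = $704.25
Sale 2 (364) [FIFO — oldest first]: 101 @ $10.20 + 117 @ $12.65 + 97 @ $15.20 + 49 @ $14.75 = $4,707.40
Total COGS = $704.25 + $4,707.40 = $5,411.65
Ending inventory: 326 @ $14.75 + 197 @ $15.05 = $7,773.35

COGS = $5,411.65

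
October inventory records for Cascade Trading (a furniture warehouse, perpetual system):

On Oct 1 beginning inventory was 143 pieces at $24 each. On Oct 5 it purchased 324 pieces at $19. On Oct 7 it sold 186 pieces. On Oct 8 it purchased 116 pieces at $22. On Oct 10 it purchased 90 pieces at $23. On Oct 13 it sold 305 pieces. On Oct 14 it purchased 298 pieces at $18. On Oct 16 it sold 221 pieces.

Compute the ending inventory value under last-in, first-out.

Ending inventory = $5,559

Oct 7, 186 sold [LIFO — newest first]: 186 @ $19 = $3,534
Oct 13, 305 sold [LIFO — newest first]: 90 @ $23 + 116 @ $22 + 99 @ $19 = $6,503
Oct 16, 221 sold [LIFO — newest first]: 221 @ $18 = $3,978
Total COGS = $3,534 + $6,503 + $3,978 = $14,015
Ending inventory: 143 @ $24 + 39 @ $19 + 77 @ $18 = $5,559
Check: goods available $19,574 = COGS $14,015 + ending $5,559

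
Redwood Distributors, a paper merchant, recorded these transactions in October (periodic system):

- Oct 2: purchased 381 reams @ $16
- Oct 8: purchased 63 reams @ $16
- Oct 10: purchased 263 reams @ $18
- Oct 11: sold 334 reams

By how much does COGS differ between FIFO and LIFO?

FIFO COGS: 334 @ $16 = $5,344
LIFO COGS: 263 @ $18 + 63 @ $16 + 8 @ $16 = $5,870
Difference = |$5,344 − $5,870| = $526

$526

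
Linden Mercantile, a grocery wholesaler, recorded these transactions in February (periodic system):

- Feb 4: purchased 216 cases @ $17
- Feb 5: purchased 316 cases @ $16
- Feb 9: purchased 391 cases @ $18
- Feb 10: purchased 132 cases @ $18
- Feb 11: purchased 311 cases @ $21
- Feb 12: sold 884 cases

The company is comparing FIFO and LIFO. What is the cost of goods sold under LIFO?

FIFO COGS: 216 @ $17 + 316 @ $16 + 352 @ $18 = $15,064
LIFO COGS: 311 @ $21 + 132 @ $18 + 391 @ $18 + 50 @ $16 = $16,745

COGS = $16,745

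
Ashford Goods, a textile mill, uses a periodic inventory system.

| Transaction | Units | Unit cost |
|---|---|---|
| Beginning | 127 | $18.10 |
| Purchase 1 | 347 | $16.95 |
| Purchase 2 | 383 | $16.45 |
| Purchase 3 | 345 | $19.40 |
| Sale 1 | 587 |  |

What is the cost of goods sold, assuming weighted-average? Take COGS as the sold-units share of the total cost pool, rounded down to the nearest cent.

Sale 1, sell 587: 587/1202 × $21,173.70 → $10,340.23
Ending inventory (cost pool remaining) = $10,833.47

COGS = $10,340.23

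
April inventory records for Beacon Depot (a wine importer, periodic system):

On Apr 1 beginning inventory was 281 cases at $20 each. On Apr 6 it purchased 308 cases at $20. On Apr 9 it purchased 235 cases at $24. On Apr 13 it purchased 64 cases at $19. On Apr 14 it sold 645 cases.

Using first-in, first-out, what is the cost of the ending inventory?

Apr 14, 645 sold [FIFO — oldest first]: 281 @ $20 + 308 @ $20 + 56 @ $24 = $13,124
Ending inventory: 179 @ $24 + 64 @ $19 = $5,512

Ending inventory = $5,512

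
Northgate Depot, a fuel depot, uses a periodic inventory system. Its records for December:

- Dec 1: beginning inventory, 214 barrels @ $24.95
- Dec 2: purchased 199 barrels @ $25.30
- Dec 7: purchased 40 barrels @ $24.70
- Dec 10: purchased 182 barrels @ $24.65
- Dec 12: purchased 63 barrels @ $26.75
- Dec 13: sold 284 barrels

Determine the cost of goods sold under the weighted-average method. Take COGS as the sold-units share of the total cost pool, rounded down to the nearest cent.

Dec 13, sell 284: 284/698 × $17,533.55 → $7,133.99
Ending inventory (cost pool remaining) = $10,399.56

COGS = $7,133.99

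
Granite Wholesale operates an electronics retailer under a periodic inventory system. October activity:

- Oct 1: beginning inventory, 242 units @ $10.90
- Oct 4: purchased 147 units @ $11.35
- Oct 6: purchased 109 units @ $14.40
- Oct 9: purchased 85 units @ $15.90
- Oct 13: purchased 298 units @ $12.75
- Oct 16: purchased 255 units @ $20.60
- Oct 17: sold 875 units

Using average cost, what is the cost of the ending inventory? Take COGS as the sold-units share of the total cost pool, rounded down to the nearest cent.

Ending inventory = $3,740.36

Oct 17, sell 875: 875/1136 × $16,279.85 → $12,539.49
Ending inventory (cost pool remaining) = $3,740.36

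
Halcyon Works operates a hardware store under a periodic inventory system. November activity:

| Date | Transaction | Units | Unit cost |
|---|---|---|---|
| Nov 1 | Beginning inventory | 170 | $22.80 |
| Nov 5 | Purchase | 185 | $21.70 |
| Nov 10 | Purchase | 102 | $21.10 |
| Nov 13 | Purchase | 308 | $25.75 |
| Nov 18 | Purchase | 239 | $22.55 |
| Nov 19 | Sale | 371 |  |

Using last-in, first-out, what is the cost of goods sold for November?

Nov 19, 371 sold [LIFO — newest first]: 239 @ $22.55 + 132 @ $25.75 = $8,788.45
Ending inventory: 170 @ $22.80 + 185 @ $21.70 + 102 @ $21.10 + 176 @ $25.75 = $14,574.70

COGS = $8,788.45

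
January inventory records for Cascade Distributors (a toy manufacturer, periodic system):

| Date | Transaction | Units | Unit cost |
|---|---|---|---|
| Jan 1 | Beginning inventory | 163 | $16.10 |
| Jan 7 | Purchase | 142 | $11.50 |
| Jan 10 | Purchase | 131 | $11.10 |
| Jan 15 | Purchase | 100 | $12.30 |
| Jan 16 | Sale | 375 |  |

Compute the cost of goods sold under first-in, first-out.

COGS = $5,034.30

Jan 16, 375 sold [FIFO — oldest first]: 163 @ $16.10 + 142 @ $11.50 + 70 @ $11.10 = $5,034.30
Ending inventory: 61 @ $11.10 + 100 @ $12.30 = $1,907.10
Check: goods available $6,941.40 = COGS $5,034.30 + ending $1,907.10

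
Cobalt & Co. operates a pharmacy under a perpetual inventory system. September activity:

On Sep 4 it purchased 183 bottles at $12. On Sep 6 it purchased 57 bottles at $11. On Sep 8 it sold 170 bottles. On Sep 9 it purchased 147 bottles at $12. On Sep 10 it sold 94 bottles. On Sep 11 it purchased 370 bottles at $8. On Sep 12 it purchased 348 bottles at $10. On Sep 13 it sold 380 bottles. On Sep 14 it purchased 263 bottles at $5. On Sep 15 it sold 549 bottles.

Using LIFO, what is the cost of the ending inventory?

Ending inventory = $1,892

Sep 8, 170 sold [LIFO — newest first]: 57 @ $11 + 113 @ $12 = $1,983
Sep 10, 94 sold [LIFO — newest first]: 94 @ $12 = $1,128
Sep 13, 380 sold [LIFO — newest first]: 348 @ $10 + 32 @ $8 = $3,736
Sep 15, 549 sold [LIFO — newest first]: 263 @ $5 + 286 @ $8 = $3,603
Total COGS = $1,983 + $1,128 + $3,736 + $3,603 = $10,450
Ending inventory: 70 @ $12 + 53 @ $12 + 52 @ $8 = $1,892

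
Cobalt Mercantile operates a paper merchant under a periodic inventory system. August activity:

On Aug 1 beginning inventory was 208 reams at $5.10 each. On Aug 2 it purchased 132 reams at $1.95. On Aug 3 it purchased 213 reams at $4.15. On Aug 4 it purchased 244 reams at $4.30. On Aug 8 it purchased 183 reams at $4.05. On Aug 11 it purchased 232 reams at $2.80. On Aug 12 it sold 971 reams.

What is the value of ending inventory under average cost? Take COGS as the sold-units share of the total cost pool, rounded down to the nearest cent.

Ending inventory = $923.06

Aug 12, sell 971: 971/1212 × $4,642.10 → $3,719.04
Ending inventory (cost pool remaining) = $923.06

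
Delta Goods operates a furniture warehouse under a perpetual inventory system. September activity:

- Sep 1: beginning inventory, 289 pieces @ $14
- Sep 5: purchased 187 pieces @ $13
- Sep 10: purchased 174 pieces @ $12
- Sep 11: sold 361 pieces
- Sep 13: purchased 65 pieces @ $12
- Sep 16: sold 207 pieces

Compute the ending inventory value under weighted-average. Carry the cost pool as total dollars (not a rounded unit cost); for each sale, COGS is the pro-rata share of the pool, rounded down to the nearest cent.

After Sep 1: 289 on hand, pool $4,046.00 (≈ $14.0000 each)
After Sep 5: 476 on hand, pool $6,477.00 (≈ $13.6071 each)
After Sep 10: 650 on hand, pool $8,565.00 (≈ $13.1769 each)
Sep 11, sell 361: 361/650 × $8,565.00 → $4,756.86
After Sep 13: 354 on hand, pool $4,588.14 (≈ $12.9608 each)
Sep 16, sell 207: 207/354 × $4,588.14 → $2,682.89
Total COGS = $4,756.86 + $2,682.89 = $7,439.75
Ending inventory (cost pool remaining) = $1,905.25

Ending inventory = $1,905.25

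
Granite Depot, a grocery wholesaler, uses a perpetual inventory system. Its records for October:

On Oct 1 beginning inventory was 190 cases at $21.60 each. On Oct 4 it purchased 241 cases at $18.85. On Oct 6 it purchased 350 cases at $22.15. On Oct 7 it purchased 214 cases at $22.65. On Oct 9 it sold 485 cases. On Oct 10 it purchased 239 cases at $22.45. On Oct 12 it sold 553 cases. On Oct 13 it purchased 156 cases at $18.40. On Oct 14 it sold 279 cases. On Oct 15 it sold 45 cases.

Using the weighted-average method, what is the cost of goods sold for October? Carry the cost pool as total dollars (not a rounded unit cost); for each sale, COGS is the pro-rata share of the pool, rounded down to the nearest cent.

After Oct 1: 190 on hand, pool $4,104.00 (≈ $21.6000 each)
After Oct 4: 431 on hand, pool $8,646.85 (≈ $20.0623 each)
After Oct 6: 781 on hand, pool $16,399.35 (≈ $20.9979 each)
After Oct 7: 995 on hand, pool $21,246.45 (≈ $21.3532 each)
Oct 9, sell 485: 485/995 × $21,246.45 → $10,356.30
After Oct 10: 749 on hand, pool $16,255.70 (≈ $21.7032 each)
Oct 12, sell 553: 553/749 × $16,255.70 → $12,001.87
After Oct 13: 352 on hand, pool $7,124.23 (≈ $20.2393 each)
Oct 14, sell 279: 279/352 × $7,124.23 → $5,646.76
Oct 15, sell 45: 45/73 × $1,477.47 → $910.76
Total COGS = $10,356.30 + $12,001.87 + $5,646.76 + $910.76 = $28,915.69
Ending inventory (cost pool remaining) = $566.71
Check: goods available $29,482.40 = COGS $28,915.69 + ending $566.71

COGS = $28,915.69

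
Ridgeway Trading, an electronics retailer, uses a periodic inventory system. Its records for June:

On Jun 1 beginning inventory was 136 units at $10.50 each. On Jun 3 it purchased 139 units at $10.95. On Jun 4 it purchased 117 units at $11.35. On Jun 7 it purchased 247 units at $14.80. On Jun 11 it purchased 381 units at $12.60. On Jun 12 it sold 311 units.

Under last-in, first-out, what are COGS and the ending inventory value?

COGS = $3,918.60; ending inventory = $8,815.60

Jun 12, 311 sold [LIFO — newest first]: 311 @ $12.60 = $3,918.60
Ending inventory: 136 @ $10.50 + 139 @ $10.95 + 117 @ $11.35 + 247 @ $14.80 + 70 @ $12.60 = $8,815.60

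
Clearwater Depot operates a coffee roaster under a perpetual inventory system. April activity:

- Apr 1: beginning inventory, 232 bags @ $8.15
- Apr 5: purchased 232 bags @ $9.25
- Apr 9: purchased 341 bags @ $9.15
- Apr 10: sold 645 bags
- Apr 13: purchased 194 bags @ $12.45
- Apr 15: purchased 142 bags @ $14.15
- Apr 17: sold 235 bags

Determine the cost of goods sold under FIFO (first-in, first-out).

Apr 10, 645 sold [FIFO — oldest first]: 232 @ $8.15 + 232 @ $9.25 + 181 @ $9.15 = $5,692.95
Apr 17, 235 sold [FIFO — oldest first]: 160 @ $9.15 + 75 @ $12.45 = $2,397.75
Total COGS = $5,692.95 + $2,397.75 = $8,090.70
Ending inventory: 119 @ $12.45 + 142 @ $14.15 = $3,490.85
Check: goods available $11,581.55 = COGS $8,090.70 + ending $3,490.85

COGS = $8,090.70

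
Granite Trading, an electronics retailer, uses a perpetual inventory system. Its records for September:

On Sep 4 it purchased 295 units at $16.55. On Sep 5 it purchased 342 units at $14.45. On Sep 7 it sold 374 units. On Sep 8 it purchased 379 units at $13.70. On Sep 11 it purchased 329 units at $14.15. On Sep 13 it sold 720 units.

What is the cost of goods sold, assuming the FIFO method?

COGS = $16,120.15

Sep 7, 374 sold [FIFO — oldest first]: 295 @ $16.55 + 79 @ $14.45 = $6,023.80
Sep 13, 720 sold [FIFO — oldest first]: 263 @ $14.45 + 379 @ $13.70 + 78 @ $14.15 = $10,096.35
Total COGS = $6,023.80 + $10,096.35 = $16,120.15
Ending inventory: 251 @ $14.15 = $3,551.65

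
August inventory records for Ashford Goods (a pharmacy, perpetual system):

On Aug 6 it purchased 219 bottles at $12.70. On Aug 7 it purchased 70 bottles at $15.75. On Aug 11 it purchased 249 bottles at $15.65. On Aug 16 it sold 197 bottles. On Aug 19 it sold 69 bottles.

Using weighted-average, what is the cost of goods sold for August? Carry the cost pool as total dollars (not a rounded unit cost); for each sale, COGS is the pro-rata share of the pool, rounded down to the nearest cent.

COGS = $3,846.93

After Aug 6: 219 on hand, pool $2,781.30 (≈ $12.7000 each)
After Aug 7: 289 on hand, pool $3,883.80 (≈ $13.4388 each)
After Aug 11: 538 on hand, pool $7,780.65 (≈ $14.4622 each)
Aug 16, sell 197: 197/538 × $7,780.65 → $2,849.04
Aug 19, sell 69: 69/341 × $4,931.61 → $997.89
Total COGS = $2,849.04 + $997.89 = $3,846.93
Ending inventory (cost pool remaining) = $3,933.72
Check: goods available $7,780.65 = COGS $3,846.93 + ending $3,933.72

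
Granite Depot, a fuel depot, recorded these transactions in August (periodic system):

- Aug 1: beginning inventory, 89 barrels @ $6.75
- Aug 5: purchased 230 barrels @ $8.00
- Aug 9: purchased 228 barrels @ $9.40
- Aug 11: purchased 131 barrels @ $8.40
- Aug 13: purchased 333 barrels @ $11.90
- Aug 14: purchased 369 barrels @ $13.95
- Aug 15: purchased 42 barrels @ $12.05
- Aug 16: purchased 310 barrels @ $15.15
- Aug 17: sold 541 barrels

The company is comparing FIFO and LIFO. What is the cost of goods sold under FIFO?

COGS = $4,527.55

FIFO COGS: 89 @ $6.75 + 230 @ $8.00 + 222 @ $9.40 = $4,527.55
LIFO COGS: 310 @ $15.15 + 42 @ $12.05 + 189 @ $13.95 = $7,839.15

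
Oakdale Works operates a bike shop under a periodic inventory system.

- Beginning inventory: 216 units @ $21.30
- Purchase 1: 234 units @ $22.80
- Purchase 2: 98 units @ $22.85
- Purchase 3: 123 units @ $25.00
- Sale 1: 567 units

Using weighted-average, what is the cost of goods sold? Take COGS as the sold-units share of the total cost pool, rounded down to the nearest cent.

COGS = $12,886.61

Sale 1, sell 567: 567/671 × $15,250.30 → $12,886.61
Ending inventory (cost pool remaining) = $2,363.69
Check: goods available $15,250.30 = COGS $12,886.61 + ending $2,363.69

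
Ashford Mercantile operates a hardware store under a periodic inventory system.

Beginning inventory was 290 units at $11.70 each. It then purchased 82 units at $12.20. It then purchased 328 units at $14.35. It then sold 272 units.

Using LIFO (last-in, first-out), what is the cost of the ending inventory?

Ending inventory = $5,197.00

Sale 1 (272) [LIFO — newest first]: 272 @ $14.35 = $3,903.20
Ending inventory: 290 @ $11.70 + 82 @ $12.20 + 56 @ $14.35 = $5,197.00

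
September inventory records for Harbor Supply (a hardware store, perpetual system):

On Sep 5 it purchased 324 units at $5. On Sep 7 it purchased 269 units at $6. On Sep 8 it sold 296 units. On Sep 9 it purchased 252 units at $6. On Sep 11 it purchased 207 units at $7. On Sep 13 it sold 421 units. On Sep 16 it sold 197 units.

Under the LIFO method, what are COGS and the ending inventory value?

Sep 8, 296 sold [LIFO — newest first]: 269 @ $6 + 27 @ $5 = $1,749
Sep 13, 421 sold [LIFO — newest first]: 207 @ $7 + 214 @ $6 = $2,733
Sep 16, 197 sold [LIFO — newest first]: 38 @ $6 + 159 @ $5 = $1,023
Total COGS = $1,749 + $2,733 + $1,023 = $5,505
Ending inventory: 138 @ $5 = $690

COGS = $5,505; ending inventory = $690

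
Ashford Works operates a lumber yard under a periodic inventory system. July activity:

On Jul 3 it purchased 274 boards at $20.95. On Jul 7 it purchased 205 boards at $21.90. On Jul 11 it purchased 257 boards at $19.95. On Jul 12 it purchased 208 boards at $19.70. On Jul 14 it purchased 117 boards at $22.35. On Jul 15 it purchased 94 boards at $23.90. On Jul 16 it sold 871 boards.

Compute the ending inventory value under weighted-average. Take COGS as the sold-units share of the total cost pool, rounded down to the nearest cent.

Jul 16, sell 871: 871/1155 × $24,316.10 → $18,337.07
Ending inventory (cost pool remaining) = $5,979.03

Ending inventory = $5,979.03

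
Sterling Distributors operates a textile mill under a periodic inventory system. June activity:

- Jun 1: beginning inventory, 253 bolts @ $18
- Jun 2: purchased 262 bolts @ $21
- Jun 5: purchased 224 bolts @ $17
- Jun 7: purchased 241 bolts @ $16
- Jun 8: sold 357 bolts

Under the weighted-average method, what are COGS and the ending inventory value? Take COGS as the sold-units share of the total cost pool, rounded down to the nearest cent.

COGS = $6,455.14; ending inventory = $11,264.86

Jun 8, sell 357: 357/980 × $17,720.00 → $6,455.14
Ending inventory (cost pool remaining) = $11,264.86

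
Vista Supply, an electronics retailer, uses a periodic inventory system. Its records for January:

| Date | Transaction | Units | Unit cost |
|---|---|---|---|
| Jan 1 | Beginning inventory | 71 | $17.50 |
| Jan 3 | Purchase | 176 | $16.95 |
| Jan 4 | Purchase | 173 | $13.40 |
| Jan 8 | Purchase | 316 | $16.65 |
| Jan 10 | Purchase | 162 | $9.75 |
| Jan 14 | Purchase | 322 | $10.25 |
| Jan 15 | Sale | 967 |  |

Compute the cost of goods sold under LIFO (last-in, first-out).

Jan 15, 967 sold [LIFO — newest first]: 322 @ $10.25 + 162 @ $9.75 + 316 @ $16.65 + 167 @ $13.40 = $12,379.20
Ending inventory: 71 @ $17.50 + 176 @ $16.95 + 6 @ $13.40 = $4,306.10

COGS = $12,379.20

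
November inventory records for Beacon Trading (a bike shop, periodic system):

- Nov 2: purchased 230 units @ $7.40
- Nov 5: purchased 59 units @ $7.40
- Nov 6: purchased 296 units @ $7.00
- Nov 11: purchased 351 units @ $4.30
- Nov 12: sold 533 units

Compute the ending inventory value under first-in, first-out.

Ending inventory = $1,873.30

Nov 12, 533 sold [FIFO — oldest first]: 230 @ $7.40 + 59 @ $7.40 + 244 @ $7.00 = $3,846.60
Ending inventory: 52 @ $7.00 + 351 @ $4.30 = $1,873.30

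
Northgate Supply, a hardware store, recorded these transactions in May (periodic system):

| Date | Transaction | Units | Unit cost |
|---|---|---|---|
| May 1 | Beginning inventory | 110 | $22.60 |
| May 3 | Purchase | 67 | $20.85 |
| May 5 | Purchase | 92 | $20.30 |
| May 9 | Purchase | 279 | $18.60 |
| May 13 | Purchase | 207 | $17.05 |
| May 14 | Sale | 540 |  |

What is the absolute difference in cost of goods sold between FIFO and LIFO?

$976.20

FIFO COGS: 110 @ $22.60 + 67 @ $20.85 + 92 @ $20.30 + 271 @ $18.60 = $10,791.15
LIFO COGS: 207 @ $17.05 + 279 @ $18.60 + 54 @ $20.30 = $9,814.95
Difference = |$10,791.15 − $9,814.95| = $976.20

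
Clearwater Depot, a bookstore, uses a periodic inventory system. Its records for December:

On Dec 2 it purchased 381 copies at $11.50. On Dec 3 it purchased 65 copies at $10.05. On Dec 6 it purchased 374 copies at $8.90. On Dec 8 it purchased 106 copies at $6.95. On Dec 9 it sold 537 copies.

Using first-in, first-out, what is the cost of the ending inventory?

Dec 9, 537 sold [FIFO — oldest first]: 381 @ $11.50 + 65 @ $10.05 + 91 @ $8.90 = $5,844.65
Ending inventory: 283 @ $8.90 + 106 @ $6.95 = $3,255.40

Ending inventory = $3,255.40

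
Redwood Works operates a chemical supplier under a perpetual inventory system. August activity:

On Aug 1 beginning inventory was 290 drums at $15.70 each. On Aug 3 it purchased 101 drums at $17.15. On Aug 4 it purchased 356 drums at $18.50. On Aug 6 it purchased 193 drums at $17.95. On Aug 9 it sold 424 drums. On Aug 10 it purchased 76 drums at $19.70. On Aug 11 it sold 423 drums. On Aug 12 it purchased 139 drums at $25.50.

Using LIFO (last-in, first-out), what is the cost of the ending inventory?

Ending inventory = $6,197.80

Aug 9, 424 sold [LIFO — newest first]: 193 @ $17.95 + 231 @ $18.50 = $7,737.85
Aug 11, 423 sold [LIFO — newest first]: 76 @ $19.70 + 125 @ $18.50 + 101 @ $17.15 + 121 @ $15.70 = $7,441.55
Total COGS = $7,737.85 + $7,441.55 = $15,179.40
Ending inventory: 169 @ $15.70 + 139 @ $25.50 = $6,197.80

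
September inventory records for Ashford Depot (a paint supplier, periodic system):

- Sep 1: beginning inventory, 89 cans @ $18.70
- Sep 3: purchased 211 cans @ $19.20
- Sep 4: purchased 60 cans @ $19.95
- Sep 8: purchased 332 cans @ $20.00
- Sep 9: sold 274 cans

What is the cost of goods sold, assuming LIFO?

COGS = $5,480.00

Sep 9, 274 sold [LIFO — newest first]: 274 @ $20.00 = $5,480.00
Ending inventory: 89 @ $18.70 + 211 @ $19.20 + 60 @ $19.95 + 58 @ $20.00 = $8,072.50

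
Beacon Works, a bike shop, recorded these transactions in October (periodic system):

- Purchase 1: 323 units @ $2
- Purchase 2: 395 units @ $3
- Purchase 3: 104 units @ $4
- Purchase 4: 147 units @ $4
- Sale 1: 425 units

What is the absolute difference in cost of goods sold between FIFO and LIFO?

$574

FIFO COGS: 323 @ $2 + 102 @ $3 = $952
LIFO COGS: 147 @ $4 + 104 @ $4 + 174 @ $3 = $1,526
Difference = |$952 − $1,526| = $574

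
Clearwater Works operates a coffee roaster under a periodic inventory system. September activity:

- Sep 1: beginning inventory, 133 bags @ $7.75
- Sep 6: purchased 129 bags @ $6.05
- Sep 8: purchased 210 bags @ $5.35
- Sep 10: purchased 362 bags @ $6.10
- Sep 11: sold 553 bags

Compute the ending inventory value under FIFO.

Sep 11, 553 sold [FIFO — oldest first]: 133 @ $7.75 + 129 @ $6.05 + 210 @ $5.35 + 81 @ $6.10 = $3,428.80
Ending inventory: 281 @ $6.10 = $1,714.10
Check: goods available $5,142.90 = COGS $3,428.80 + ending $1,714.10

Ending inventory = $1,714.10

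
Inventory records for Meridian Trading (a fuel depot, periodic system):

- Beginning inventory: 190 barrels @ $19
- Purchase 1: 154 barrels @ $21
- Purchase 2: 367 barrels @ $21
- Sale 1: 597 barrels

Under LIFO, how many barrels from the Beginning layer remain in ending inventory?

Sale 1 (597) [LIFO — newest first]: 367 @ $21 + 154 @ $21 + 76 @ $19 = $12,385
Ending inventory: 114 @ $19 = $2,166

114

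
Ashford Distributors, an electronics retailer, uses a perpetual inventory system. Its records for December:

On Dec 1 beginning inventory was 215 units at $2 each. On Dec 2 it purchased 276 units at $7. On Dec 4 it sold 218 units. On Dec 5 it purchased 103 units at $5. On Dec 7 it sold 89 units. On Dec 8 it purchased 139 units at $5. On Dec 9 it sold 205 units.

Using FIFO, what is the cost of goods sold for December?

Dec 4, 218 sold [FIFO — oldest first]: 215 @ $2 + 3 @ $7 = $451
Dec 7, 89 sold [FIFO — oldest first]: 89 @ $7 = $623
Dec 9, 205 sold [FIFO — oldest first]: 184 @ $7 + 21 @ $5 = $1,393
Total COGS = $451 + $623 + $1,393 = $2,467
Ending inventory: 82 @ $5 + 139 @ $5 = $1,105
Check: goods available $3,572 = COGS $2,467 + ending $1,105

COGS = $2,467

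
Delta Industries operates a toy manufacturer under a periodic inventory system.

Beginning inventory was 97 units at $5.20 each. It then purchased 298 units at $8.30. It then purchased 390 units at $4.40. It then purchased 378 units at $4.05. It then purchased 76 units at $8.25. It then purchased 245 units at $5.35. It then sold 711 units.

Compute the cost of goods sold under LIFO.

Sale 1 (711) [LIFO — newest first]: 245 @ $5.35 + 76 @ $8.25 + 378 @ $4.05 + 12 @ $4.40 = $3,521.45
Ending inventory: 97 @ $5.20 + 298 @ $8.30 + 378 @ $4.40 = $4,641.00

COGS = $3,521.45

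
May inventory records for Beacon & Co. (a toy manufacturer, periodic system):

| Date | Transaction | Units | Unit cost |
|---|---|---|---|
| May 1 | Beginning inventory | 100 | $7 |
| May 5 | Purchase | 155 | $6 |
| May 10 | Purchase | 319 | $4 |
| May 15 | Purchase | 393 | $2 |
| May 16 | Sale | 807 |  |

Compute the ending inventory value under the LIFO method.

May 16, 807 sold [LIFO — newest first]: 393 @ $2 + 319 @ $4 + 95 @ $6 = $2,632
Ending inventory: 100 @ $7 + 60 @ $6 = $1,060

Ending inventory = $1,060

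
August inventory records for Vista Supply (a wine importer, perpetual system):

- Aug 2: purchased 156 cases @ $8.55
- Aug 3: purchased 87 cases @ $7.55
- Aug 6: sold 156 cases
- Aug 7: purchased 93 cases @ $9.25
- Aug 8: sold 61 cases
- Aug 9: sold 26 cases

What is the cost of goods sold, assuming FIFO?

COGS = $1,990.65

Aug 6, 156 sold [FIFO — oldest first]: 156 @ $8.55 = $1,333.80
Aug 8, 61 sold [FIFO — oldest first]: 61 @ $7.55 = $460.55
Aug 9, 26 sold [FIFO — oldest first]: 26 @ $7.55 = $196.30
Total COGS = $1,333.80 + $460.55 + $196.30 = $1,990.65
Ending inventory: 93 @ $9.25 = $860.25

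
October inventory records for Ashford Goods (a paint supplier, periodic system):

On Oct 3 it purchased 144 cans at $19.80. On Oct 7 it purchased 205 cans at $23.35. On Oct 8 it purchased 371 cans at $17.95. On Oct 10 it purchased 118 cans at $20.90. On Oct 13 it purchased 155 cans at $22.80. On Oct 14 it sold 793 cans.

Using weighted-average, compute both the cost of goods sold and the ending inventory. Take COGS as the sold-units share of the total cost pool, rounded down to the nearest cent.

Oct 14, sell 793: 793/993 × $20,297.60 → $16,209.46
Ending inventory (cost pool remaining) = $4,088.14

COGS = $16,209.46; ending inventory = $4,088.14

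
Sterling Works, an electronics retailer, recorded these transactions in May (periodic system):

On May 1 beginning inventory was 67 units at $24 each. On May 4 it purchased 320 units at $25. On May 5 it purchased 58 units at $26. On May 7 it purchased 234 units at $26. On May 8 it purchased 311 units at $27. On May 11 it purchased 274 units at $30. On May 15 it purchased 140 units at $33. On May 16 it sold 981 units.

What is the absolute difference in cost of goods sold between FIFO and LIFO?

FIFO COGS: 67 @ $24 + 320 @ $25 + 58 @ $26 + 234 @ $26 + 302 @ $27 = $25,354
LIFO COGS: 140 @ $33 + 274 @ $30 + 311 @ $27 + 234 @ $26 + 22 @ $26 = $27,893
Difference = |$25,354 − $27,893| = $2,539

$2,539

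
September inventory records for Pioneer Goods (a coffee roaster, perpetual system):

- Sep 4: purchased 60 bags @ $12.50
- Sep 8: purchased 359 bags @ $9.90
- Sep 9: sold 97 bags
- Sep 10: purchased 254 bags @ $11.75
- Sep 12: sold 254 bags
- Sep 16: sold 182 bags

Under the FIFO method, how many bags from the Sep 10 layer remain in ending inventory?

Sep 9, 97 sold [FIFO — oldest first]: 60 @ $12.50 + 37 @ $9.90 = $1,116.30
Sep 12, 254 sold [FIFO — oldest first]: 254 @ $9.90 = $2,514.60
Sep 16, 182 sold [FIFO — oldest first]: 68 @ $9.90 + 114 @ $11.75 = $2,012.70
Total COGS = $1,116.30 + $2,514.60 + $2,012.70 = $5,643.60
Ending inventory: 140 @ $11.75 = $1,645.00

140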